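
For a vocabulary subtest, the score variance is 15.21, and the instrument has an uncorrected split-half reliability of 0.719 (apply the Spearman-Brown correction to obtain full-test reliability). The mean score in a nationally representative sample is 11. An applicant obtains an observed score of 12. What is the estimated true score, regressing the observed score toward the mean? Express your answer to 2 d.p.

11.84

Full-length reliability (Spearman-Brown) = 2(0.719)/(1+0.719) ≈ 0.8365
T̂ = 0.8365(12) + 0.1635(11) ≈ 11.8365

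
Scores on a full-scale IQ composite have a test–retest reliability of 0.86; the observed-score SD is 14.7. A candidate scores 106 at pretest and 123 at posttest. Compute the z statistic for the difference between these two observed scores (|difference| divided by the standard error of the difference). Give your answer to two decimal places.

2.19

The standard error of measurement is 14.700×√(1 − 0.860) ≈ 14.700×0.374 ≈ 5.500.
SE_diff = √2 × SEM ≈ 7.779
z = 17 / 7.779 ≈ 2.186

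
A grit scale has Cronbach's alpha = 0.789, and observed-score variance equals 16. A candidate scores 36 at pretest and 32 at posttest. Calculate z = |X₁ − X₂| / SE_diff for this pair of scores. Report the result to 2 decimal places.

SD = √16 = 4.000
SEM = 4.000 × √(1 − 0.789) = 4.000 × √0.211 ≃ 4.000 × 0.459 ≃ 1.837
Standard error of the difference = 1.837·√2 ≃ 2.598
z = 4 / 2.598 ≃ 1.539

1.54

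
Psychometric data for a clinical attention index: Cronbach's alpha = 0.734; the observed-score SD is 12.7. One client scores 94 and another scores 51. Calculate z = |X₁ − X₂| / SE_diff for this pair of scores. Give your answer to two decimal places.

4.64

The standard error of measurement is 12.700*√(1 − 0.734) ≃ 12.700*0.516 ≃ 6.550.
Standard error of the difference = 6.550·√2 ≃ 9.263
z = |94 − 51| / 9.263 = 43 / 9.263 ≃ 4.642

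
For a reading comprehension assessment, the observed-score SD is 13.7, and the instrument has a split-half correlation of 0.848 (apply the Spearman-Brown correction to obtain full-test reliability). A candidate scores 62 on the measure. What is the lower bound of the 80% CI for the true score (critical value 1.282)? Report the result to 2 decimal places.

r_full = 2·0.848 / (1 + 0.848) ≈ 0.918
The standard error of measurement is 13.700·√(1 − 0.918) ≈ 13.700·0.287 ≈ 3.929.
1.282 · SEM ≈ 5.037
Lower bound: 62 − 5.037 = 56.963

56.96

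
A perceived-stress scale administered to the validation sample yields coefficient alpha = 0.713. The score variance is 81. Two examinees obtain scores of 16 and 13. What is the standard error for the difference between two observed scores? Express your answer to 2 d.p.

SD = √81 ≈ 9.000
The standard error of measurement is 9.000·√(1 − 0.713) ≈ 9.000·0.536 ≈ 4.822.
Standard error of the difference = 4.822·√2 ≈ 6.819

6.82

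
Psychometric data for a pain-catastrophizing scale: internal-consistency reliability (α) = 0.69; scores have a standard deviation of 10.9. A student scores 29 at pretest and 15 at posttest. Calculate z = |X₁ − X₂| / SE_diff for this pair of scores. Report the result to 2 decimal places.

1.63

The standard error of measurement is 10.900×√(1 − 0.690) ≈ 10.900×0.557 ≈ 6.069.
SE_diff = √2 × SEM ≈ 8.583
z = |29 − 15| / 8.583 = 14 / 8.583 ≈ 1.631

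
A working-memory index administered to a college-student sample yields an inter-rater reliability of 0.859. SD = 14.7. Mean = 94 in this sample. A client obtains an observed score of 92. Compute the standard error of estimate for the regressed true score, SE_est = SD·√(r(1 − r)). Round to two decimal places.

5.12

SE_est = SD · √(r(1 − r)) = 14.700 · √0.121 ≈ 14.700 · 0.348 ≈ 5.116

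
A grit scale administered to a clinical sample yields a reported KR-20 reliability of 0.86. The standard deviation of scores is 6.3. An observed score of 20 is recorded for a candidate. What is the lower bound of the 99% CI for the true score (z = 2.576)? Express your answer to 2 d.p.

13.93

SEM = 6.300 · √(1 − 0.860) = 6.300 · √0.140 ≈ 6.300 · 0.374 ≈ 2.357
Margin = 2.576 · 2.357 ≈ 6.072
Lower limit = 20 − 6.072 ≈ 13.928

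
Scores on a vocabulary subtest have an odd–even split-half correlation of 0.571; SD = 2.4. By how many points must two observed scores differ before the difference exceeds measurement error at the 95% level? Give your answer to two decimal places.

r_full = 2·0.571 / (1 + 0.571) ≃ 0.7269
The standard error of measurement is 2.4000·√(1 − 0.7269) ≃ 2.4000·0.5226 ≃ 1.2542.
Standard error of the difference = 1.2542·√2 ≃ 1.7736
Minimum reliable difference = 1.96 · SE_diff ≃ 1.96 · 1.7736 ≃ 3.4763

3.48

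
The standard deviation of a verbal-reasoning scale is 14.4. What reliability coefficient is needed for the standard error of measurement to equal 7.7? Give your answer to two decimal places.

Required reliability = 1 − (SEM/SD)² = 1 − 0.286 ≈ 0.714

0.71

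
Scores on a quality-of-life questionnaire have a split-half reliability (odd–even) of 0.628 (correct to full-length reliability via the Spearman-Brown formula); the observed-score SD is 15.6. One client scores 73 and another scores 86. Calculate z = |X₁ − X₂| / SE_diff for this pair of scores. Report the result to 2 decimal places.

1.23

Full-length reliability (Spearman-Brown) = 2(0.628)/(1+0.628) ≃ 0.77150
The standard error of measurement is 15.60000·√(1 − 0.77150) ≃ 15.60000·0.47802 ≃ 7.45708.
SE_diff = SEM · √2 ≃ 7.45708 · 1.41421 ≃ 10.54591
z = 13 / 10.54591 ≃ 1.23271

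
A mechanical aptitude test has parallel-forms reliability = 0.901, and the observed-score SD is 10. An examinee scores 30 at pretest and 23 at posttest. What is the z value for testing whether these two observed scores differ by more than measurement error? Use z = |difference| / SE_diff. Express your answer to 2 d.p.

1.57

SEM = 10.0000 * √(1 − 0.9010) = 10.0000 * √0.0990 ≈ 10.0000 * 0.3146 ≈ 3.1464
Standard error of the difference = 3.1464·√2 ≈ 4.4497
z = 7 / 4.4497 ≈ 1.5731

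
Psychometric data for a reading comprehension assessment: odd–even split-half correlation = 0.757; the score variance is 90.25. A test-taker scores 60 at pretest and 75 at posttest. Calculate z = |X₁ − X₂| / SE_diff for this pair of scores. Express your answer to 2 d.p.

SD = √90.25 ≈ 9.500
Spearman-Brown: r = 2(0.757) / (1 + 0.757) = 1.514 / 1.757 ≈ 0.862
SEM = 9.500 × √(1 − 0.862) = 9.500 × √0.138 ≈ 9.500 × 0.372 ≈ 3.533
SE_diff = SEM × √2 ≈ 3.533 × 1.414 ≈ 4.996
z = |60 − 75| / 4.996 = 15 / 4.996 ≈ 3.002

3.00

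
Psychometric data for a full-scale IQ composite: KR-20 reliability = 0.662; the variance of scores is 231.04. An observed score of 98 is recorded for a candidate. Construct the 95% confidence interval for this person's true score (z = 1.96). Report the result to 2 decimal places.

[80.68, 115.32]

σ = 231.04^(1/2) = 15.200
The standard error of measurement is 15.200*√(1 − 0.662) ≈ 15.200*0.581 ≈ 8.837.
1.96 * SEM ≈ 17.320
CI = 98 ± 17.320 → [80.680, 115.320]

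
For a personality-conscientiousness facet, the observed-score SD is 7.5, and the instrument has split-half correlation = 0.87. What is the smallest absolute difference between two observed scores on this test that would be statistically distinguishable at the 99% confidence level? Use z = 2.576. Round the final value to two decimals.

7.20

Full-length reliability (Spearman-Brown) = 2(0.87)/(1+0.87) ≈ 0.93048
SEM = 7.50000 × √(1 − 0.93048) = 7.50000 × √0.06952 ≈ 7.50000 × 0.26366 ≈ 1.97748
SE_diff = SEM × √2 ≈ 1.97748 × 1.41421 ≈ 2.79658
Minimum reliable difference = 2.576 × SE_diff ≈ 2.576 × 2.79658 ≈ 7.20399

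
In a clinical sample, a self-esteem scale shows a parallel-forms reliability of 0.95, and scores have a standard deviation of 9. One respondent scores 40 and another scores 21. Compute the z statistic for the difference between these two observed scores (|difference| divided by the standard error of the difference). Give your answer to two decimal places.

6.68

The standard error of measurement is 9.0000·√(1 − 0.9500) ≃ 9.0000·0.2236 ≃ 2.0125.
Standard error of the difference = 2.0125·√2 ≃ 2.8460
z = 19 / 2.8460 ≃ 6.6759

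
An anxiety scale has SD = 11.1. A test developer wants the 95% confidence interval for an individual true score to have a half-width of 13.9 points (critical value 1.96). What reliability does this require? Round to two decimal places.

Required SEM = 13.9 / 1.96 ≃ 7.092
Required reliability = 1 − (SEM/SD)² = 1 − 0.408 ≃ 0.592

0.59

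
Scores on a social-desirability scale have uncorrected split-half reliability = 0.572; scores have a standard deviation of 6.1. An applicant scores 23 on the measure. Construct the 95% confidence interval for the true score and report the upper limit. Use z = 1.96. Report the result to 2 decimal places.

Spearman-Brown: r = 2(0.572) / (1 + 0.572) = 1.1440 / 1.5720 ≃ 0.7277
The standard error of measurement is 6.1000*√(1 − 0.7277) ≃ 6.1000*0.5218 ≃ 3.1829.
Half-width = 1.96*3.1829 ≃ 6.2385
Upper limit = 23 + 6.2385 ≃ 29.2385

29.24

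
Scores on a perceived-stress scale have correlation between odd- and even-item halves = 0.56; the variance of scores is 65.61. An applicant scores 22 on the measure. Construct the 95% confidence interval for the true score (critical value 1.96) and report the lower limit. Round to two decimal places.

13.57

SD = √65.61 = 8.1000
r_full = 2·0.56 / (1 + 0.56) ≈ 0.7179
SEM = 8.1000 · √(1 − 0.7179) = 8.1000 · √0.2821 ≈ 8.1000 · 0.5311 ≈ 4.3018
Half-width = 1.96·4.3018 ≈ 8.4315
Lower bound: 22 − 8.4315 = 13.5685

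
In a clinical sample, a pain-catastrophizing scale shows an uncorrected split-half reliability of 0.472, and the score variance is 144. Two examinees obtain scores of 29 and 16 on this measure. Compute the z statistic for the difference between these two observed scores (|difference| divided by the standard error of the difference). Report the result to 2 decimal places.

1.28

σ = 144^(1/2) = 12.0000
r_full = 2·0.472 / (1 + 0.472) ≃ 0.6413
The standard error of measurement is 12.0000*√(1 − 0.6413) ≃ 12.0000*0.5989 ≃ 7.1869.
Standard error of the difference = 7.1869·√2 ≃ 10.1639
z = |29 − 16| / 10.1639 = 13 / 10.1639 ≃ 1.2790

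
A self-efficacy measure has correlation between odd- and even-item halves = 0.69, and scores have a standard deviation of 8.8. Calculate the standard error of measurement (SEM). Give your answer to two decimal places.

Spearman-Brown: r = 2(0.69) / (1 + 0.69) = 1.38000 / 1.69000 ≈ 0.81657
SEM = 8.80000×√(1 − 0.81657) ≈ 3.76895

3.77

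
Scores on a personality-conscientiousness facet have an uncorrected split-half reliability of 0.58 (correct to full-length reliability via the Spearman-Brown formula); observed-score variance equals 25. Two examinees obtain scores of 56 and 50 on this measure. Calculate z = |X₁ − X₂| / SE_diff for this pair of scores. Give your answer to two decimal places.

SD = √25 = 5.0000
r_full = 2·0.58 / (1 + 0.58) ≈ 0.7342
SEM = 5.0000 · √(1 − 0.7342) = 5.0000 · √0.2658 ≈ 5.0000 · 0.5156 ≈ 2.5779
SE_diff = √2 · SEM ≈ 3.6457
z = |56 − 50| / 3.6457 = 6 / 3.6457 ≈ 1.6458

1.65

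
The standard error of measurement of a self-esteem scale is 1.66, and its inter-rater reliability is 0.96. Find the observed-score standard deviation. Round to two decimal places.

SD = 1.66 / √(1 − 0.96) ≈ 8.3000

8.30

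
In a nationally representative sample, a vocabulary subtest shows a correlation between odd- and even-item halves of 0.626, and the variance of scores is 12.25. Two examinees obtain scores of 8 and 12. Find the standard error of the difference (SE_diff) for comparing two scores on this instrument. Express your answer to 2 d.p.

SD = √12.25 = 3.5000
r_full = 2·0.626 / (1 + 0.626) ≈ 0.7700
SEM = 3.5000*√(1 − 0.7700) ≈ 1.6786
Standard error of the difference = 1.6786·√2 ≈ 2.3739

2.37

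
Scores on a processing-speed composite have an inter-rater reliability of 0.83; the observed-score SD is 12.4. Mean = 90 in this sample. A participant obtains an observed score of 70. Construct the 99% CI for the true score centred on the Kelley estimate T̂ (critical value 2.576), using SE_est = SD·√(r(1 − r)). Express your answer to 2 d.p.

T̂ = 0.8300(70) + 0.1700(90) ≈ 73.4000
SE_est = 12.4000×√(0.8300×0.1700) ≈ 4.6578
CI = 73.4000 ± 2.576 × 4.6578 → [61.4014, 85.3986]

[61.40, 85.40]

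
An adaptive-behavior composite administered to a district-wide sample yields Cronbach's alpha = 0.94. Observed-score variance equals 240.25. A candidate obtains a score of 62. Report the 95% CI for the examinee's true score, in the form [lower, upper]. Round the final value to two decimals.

σ = 240.25^(1/2) = 15.50000
SEM = 15.50000·√(1 − 0.94000) ≈ 3.79671
Half-width = 1.96·3.79671 ≈ 7.44155
Interval: (54.55845, 69.44155)

[54.56, 69.44]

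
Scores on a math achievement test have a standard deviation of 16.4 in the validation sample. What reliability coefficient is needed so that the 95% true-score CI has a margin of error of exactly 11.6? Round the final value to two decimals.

Required SEM = 11.6 / 1.96 ≈ 5.918
Required reliability = 1 − (SEM/SD)² = 1 − 0.130 ≈ 0.870

0.87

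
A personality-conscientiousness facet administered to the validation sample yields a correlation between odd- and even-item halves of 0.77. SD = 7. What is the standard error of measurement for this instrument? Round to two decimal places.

r_full = 2·0.77 / (1 + 0.77) ≈ 0.87006
The standard error of measurement is 7.00000·√(1 − 0.87006) ≈ 7.00000·0.36048 ≈ 2.52334.

2.52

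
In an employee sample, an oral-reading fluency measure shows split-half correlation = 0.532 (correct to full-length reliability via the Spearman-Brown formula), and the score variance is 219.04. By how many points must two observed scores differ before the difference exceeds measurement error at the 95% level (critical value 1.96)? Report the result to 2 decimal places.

22.67

SD = √219.04 ≃ 14.800
Full-length reliability (Spearman-Brown) = 2(0.532)/(1+0.532) ≃ 0.695
SEM = 14.800 * √(1 − 0.695) = 14.800 * √0.305 ≃ 14.800 * 0.553 ≃ 8.180
SE_diff = SEM * √2 ≃ 8.180 * 1.414 ≃ 11.568
Smallest detectable difference = 1.96*11.568 ≃ 22.674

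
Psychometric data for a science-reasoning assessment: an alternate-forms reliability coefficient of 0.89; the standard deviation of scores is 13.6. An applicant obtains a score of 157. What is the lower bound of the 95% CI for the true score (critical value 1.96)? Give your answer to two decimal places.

148.16

SEM = 13.6000 × √(1 − 0.8900) = 13.6000 × √0.1100 ≈ 13.6000 × 0.3317 ≈ 4.5106
Margin = 1.96 × 4.5106 ≈ 8.8408
Lower bound: 157 − 8.8408 = 148.1592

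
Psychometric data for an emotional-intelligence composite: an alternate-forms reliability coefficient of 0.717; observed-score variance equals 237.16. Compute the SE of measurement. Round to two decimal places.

SD = √237.16 = 15.4000
SEM = 15.4000 · √(1 − 0.7170) = 15.4000 · √0.2830 ≈ 15.4000 · 0.5320 ≈ 8.1925

8.19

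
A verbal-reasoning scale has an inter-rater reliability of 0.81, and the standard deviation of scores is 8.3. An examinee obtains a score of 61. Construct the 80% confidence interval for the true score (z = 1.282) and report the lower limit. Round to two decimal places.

56.36

SEM = 8.30000 · √(1 − 0.81000) = 8.30000 · √0.19000 ≈ 8.30000 · 0.43589 ≈ 3.61789
Margin = 1.282 · 3.61789 ≈ 4.63813
Lower bound: 61 − 4.63813 = 56.36187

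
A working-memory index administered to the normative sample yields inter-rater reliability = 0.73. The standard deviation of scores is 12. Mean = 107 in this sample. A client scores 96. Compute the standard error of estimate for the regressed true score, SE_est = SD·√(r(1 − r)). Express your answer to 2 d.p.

SE_est = SD · √(r(1 − r)) = 12.000 · √0.197 ≃ 12.000 · 0.444 ≃ 5.328

5.33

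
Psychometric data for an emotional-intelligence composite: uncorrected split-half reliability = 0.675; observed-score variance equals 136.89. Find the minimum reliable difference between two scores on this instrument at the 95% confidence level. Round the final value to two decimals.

14.29

σ = 136.89^(1/2) = 11.700
Spearman-Brown: r = 2(0.675) / (1 + 0.675) = 1.350 / 1.675 ≈ 0.806
SEM = 11.700*√(1 − 0.806) ≈ 5.154
SE_diff = √2 * SEM ≈ 7.288
Smallest detectable difference = 1.96*7.288 ≈ 14.285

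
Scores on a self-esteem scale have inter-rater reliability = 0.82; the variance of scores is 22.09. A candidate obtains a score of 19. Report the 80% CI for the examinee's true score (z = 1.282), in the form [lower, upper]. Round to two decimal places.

σ = 22.09^(1/2) = 4.70000
SEM = 4.70000 · √(1 − 0.82000) = 4.70000 · √0.18000 ≃ 4.70000 · 0.42426 ≃ 1.99404
Half-width = 1.282·1.99404 ≃ 2.55636
80% CI: 19 ± 2.55636 = [16.44364, 21.55636]

[16.44, 21.56]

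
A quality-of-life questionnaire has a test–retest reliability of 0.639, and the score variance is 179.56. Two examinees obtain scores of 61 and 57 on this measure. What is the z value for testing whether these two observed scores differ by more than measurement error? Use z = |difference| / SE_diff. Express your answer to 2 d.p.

0.35

SD = √179.56 = 13.4000
SEM = 13.4000 × √(1 − 0.6390) = 13.4000 × √0.3610 ≈ 13.4000 × 0.6008 ≈ 8.0512
SE_diff = √2 × SEM ≈ 11.3861
z = 4 / 11.3861 ≈ 0.3513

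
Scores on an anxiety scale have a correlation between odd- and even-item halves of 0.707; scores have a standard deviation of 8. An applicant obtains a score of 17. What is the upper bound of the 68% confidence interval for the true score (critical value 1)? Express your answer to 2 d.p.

Full-length reliability (Spearman-Brown) = 2(0.707)/(1+0.707) ≃ 0.82835
The standard error of measurement is 8.00000·√(1 − 0.82835) ≃ 8.00000·0.41430 ≃ 3.31442.
Half-width = 1·3.31442 ≃ 3.31442
Upper limit = 17 + 3.31442 ≃ 20.31442

20.31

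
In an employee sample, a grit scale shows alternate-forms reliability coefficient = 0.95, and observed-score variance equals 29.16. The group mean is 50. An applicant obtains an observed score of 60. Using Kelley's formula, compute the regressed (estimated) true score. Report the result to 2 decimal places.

T̂ = r·X + (1 − r)·M = 0.9500·60 + 0.0500·50 = 57.0000 + 2.5000 ≃ 59.5000

59.50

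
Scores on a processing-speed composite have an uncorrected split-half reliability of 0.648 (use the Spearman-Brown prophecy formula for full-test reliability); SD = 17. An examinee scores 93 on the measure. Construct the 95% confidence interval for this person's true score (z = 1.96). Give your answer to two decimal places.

Spearman-Brown: r = 2(0.648) / (1 + 0.648) = 1.296 / 1.648 ≃ 0.786
SEM = 17.000 * √(1 − 0.786) = 17.000 * √0.214 ≃ 17.000 * 0.462 ≃ 7.857
Margin = 1.96 * 7.857 ≃ 15.399
CI = 93 ± 15.399 → [77.601, 108.399]

[77.60, 108.40]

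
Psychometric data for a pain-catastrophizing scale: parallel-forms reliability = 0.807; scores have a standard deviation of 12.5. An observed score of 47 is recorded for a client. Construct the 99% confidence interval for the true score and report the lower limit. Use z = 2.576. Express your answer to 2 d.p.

SEM = 12.5000*√(1 − 0.8070) ≈ 5.4915
2.576 * SEM ≈ 14.1460
Lower limit = 47 − 14.1460 ≈ 32.8540

32.85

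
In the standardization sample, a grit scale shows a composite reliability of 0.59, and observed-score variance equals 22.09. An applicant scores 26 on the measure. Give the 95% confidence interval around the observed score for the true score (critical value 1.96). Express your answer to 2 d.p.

[20.10, 31.90]

SD = √22.09 ≈ 4.7000
SEM = 4.7000·√(1 − 0.5900) ≈ 3.0095
1.96 · SEM ≈ 5.8986
95% CI: 26 ± 5.8986 = [20.1014, 31.8986]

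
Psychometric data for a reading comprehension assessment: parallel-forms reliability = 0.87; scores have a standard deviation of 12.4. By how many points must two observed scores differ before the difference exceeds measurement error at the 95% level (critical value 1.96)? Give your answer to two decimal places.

The standard error of measurement is 12.400·√(1 − 0.870) ≈ 12.400·0.361 ≈ 4.471.
SE_diff = √2 · SEM ≈ 6.323
Minimum reliable difference = 1.96 · SE_diff ≈ 1.96 · 6.323 ≈ 12.393

12.39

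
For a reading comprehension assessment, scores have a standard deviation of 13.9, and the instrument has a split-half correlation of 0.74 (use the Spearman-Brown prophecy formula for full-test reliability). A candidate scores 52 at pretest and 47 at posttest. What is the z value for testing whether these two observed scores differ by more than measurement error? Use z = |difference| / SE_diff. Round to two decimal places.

0.66

Spearman-Brown: r = 2(0.74) / (1 + 0.74) = 1.4800 / 1.7400 ≈ 0.8506
SEM = 13.9000 × √(1 − 0.8506) = 13.9000 × √0.1494 ≈ 13.9000 × 0.3866 ≈ 5.3731
SE_diff = SEM × √2 ≈ 5.3731 × 1.4142 ≈ 7.5987
z = |52 − 47| / 7.5987 = 5 / 7.5987 ≈ 0.6580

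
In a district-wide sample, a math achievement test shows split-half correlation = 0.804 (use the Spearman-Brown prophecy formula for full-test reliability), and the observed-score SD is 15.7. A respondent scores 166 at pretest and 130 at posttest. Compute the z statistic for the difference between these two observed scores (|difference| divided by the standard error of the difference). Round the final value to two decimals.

4.92

r_full = 2·0.804 / (1 + 0.804) ≈ 0.89135
SEM = 15.70000 × √(1 − 0.89135) = 15.70000 × √0.10865 ≈ 15.70000 × 0.32962 ≈ 5.17499
SE_diff = √2 × SEM ≈ 7.31854
z = 36 / 7.31854 ≈ 4.91901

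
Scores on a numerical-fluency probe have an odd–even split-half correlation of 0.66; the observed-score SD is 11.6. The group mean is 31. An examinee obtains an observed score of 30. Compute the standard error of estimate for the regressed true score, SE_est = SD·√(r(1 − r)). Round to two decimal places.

r_full = 2·0.66 / (1 + 0.66) ≈ 0.795
SE_est = 11.600×√(0.795×0.205) ≈ 4.681

4.68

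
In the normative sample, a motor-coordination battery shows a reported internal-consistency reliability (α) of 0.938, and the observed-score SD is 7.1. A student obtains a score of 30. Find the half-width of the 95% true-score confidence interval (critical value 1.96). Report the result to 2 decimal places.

3.47

SEM = 7.1000 × √(1 − 0.9380) = 7.1000 × √0.0620 ≈ 7.1000 × 0.2490 ≈ 1.7679
1.96 × SEM ≈ 3.4651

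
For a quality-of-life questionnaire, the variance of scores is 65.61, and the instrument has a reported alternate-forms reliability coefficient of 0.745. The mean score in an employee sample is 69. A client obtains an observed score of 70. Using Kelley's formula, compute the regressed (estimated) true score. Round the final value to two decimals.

T̂ = r·X + (1 − r)·M = 0.745×70 + 0.255×69 = 52.150 + 17.595 ≈ 69.745

69.75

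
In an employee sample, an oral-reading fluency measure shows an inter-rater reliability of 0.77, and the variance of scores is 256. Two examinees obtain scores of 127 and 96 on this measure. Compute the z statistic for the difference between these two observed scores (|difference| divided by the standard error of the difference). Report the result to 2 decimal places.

2.86

SD = √256 = 16.0000
SEM = 16.0000*√(1 − 0.7700) ≈ 7.6733
SE_diff = √2 * SEM ≈ 10.8517
z = 31 / 10.8517 ≈ 2.8567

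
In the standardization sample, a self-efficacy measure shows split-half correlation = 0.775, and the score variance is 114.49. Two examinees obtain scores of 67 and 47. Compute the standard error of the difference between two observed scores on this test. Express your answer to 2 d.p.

5.39

σ = 114.49^(1/2) = 10.700
Full-length reliability (Spearman-Brown) = 2(0.775)/(1+0.775) ≈ 0.873
SEM = 10.700 · √(1 − 0.873) = 10.700 · √0.127 ≈ 10.700 · 0.356 ≈ 3.810
SE_diff = √2 · SEM ≈ 5.388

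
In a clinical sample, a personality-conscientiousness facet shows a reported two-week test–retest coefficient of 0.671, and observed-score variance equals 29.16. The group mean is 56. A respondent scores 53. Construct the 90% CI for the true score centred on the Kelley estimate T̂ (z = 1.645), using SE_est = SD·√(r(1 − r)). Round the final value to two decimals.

SD = √29.16 = 5.400
T̂ = r·X + (1 − r)·M = 0.671·53 + 0.329·56 = 35.563 + 18.424 ≃ 53.987
SE_est = 5.400·√[r(1 − r)] ≃ 2.537
90% CI: 53.987 ± 4.174 ≃ (49.813, 58.161)

[49.81, 58.16]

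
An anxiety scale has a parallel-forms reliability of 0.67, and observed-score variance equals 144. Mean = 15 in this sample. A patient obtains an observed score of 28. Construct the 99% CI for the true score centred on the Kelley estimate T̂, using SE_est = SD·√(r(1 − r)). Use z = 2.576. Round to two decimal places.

[9.17, 38.25]

SD = √144 = 12.0000
T̂ = r·X + (1 − r)·M = 0.6700*28 + 0.3300*15 = 18.7600 + 4.9500 ≈ 23.7100
SE_est = 12.0000·√[r(1 − r)] ≈ 5.6426
CI = 23.7100 ± 2.576 * 5.6426 → [9.1748, 38.2452]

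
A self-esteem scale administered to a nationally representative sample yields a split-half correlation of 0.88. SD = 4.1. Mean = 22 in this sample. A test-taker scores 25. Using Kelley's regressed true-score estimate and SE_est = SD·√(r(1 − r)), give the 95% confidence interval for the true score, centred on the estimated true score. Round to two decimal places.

[22.84, 26.77]

Full-length reliability (Spearman-Brown) = 2(0.88)/(1+0.88) ≈ 0.936
Estimated true score = 0.936*25 + (1 − 0.936)*22 ≈ 24.809
SE_est = 4.100*√(0.936*0.064) ≈ 1.002
CI = 24.809 ± 1.96 * 1.002 → [22.844, 26.773]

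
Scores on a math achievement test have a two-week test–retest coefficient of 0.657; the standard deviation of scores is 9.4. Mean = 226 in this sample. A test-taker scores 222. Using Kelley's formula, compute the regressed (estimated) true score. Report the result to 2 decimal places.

T̂ = 0.6570(222) + 0.3430(226) ≈ 223.3720

223.37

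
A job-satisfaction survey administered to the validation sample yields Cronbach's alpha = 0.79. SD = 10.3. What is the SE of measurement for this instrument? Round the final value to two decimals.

4.72

The standard error of measurement is 10.300·√(1 − 0.790) ≃ 10.300·0.458 ≃ 4.720.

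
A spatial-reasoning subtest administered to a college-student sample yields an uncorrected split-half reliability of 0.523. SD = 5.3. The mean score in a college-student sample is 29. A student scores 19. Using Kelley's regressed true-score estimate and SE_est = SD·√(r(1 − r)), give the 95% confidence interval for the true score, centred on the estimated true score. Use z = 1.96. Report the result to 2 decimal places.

[17.31, 26.95]

Full-length reliability (Spearman-Brown) = 2(0.523)/(1+0.523) ≃ 0.6868
Estimated true score = 0.6868*19 + (1 − 0.6868)*29 ≃ 22.1320
SE_est = 5.3000*√(0.6868*0.3132) ≃ 2.4581
95% CI: 22.1320 ± 4.8179 ≃ (17.3141, 26.9499)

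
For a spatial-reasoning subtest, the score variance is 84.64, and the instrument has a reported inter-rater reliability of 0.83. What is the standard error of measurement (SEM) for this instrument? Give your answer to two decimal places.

3.79

SD = √84.64 ≈ 9.20000
SEM = 9.20000 · √(1 − 0.83000) = 9.20000 · √0.17000 ≈ 9.20000 · 0.41231 ≈ 3.79326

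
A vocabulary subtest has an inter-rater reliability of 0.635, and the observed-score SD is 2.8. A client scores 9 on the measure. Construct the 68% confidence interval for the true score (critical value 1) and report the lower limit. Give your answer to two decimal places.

SEM = 2.800 × √(1 − 0.635) = 2.800 × √0.365 ≃ 2.800 × 0.604 ≃ 1.692
1 × SEM ≃ 1.692
Lower limit = 9 − 1.692 ≃ 7.308

7.31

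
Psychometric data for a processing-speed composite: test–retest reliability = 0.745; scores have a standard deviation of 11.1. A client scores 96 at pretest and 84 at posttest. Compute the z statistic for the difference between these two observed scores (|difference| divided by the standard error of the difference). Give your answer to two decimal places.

1.51

The standard error of measurement is 11.1000×√(1 − 0.7450) ≈ 11.1000×0.5050 ≈ 5.6052.
SE_diff = √2 × SEM ≈ 7.9270
z = 12 / 7.9270 ≈ 1.5138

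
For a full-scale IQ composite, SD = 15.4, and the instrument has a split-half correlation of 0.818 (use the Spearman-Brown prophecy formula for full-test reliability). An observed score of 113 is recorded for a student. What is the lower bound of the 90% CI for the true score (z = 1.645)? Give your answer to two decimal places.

Spearman-Brown: r = 2(0.818) / (1 + 0.818) = 1.6360 / 1.8180 ≈ 0.8999
SEM = 15.4000 × √(1 − 0.8999) = 15.4000 × √0.1001 ≈ 15.4000 × 0.3164 ≈ 4.8726
Half-width = 1.645×4.8726 ≈ 8.0154
Lower limit = 113 − 8.0154 ≈ 104.9846

104.98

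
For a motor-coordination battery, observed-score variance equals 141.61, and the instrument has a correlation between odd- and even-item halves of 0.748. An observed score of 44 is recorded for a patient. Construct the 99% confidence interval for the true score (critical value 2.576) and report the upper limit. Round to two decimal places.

SD = √141.61 = 11.9000
Full-length reliability (Spearman-Brown) = 2(0.748)/(1+0.748) ≈ 0.8558
SEM = 11.9000*√(1 − 0.8558) ≈ 4.5183
2.576 * SEM ≈ 11.6392
Upper limit = 44 + 11.6392 ≈ 55.6392

55.64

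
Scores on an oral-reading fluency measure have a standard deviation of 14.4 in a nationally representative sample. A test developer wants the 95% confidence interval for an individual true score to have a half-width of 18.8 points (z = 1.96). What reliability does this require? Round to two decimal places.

0.56

SEM needed = half-width / z = 18.8/1.96 ≈ 9.5918
Required reliability = 1 − (SEM/SD)² = 1 − 0.4437 ≈ 0.5563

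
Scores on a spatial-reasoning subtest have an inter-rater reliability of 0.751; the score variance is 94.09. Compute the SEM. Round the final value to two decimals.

4.84

SD = √94.09 ≈ 9.7000
SEM = 9.7000 × √(1 − 0.7510) = 9.7000 × √0.2490 ≈ 9.7000 × 0.4990 ≈ 4.8403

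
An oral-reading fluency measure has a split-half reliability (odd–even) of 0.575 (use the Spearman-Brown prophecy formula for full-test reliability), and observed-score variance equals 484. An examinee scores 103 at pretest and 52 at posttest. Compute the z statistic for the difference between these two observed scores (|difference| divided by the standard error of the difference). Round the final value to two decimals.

SD = √484 = 22.0000
Full-length reliability (Spearman-Brown) = 2(0.575)/(1+0.575) ≈ 0.7302
SEM = 22.0000×√(1 − 0.7302) ≈ 11.4282
SE_diff = SEM × √2 ≈ 11.4282 × 1.4142 ≈ 16.1619
z = 51 / 16.1619 ≈ 3.1556

3.16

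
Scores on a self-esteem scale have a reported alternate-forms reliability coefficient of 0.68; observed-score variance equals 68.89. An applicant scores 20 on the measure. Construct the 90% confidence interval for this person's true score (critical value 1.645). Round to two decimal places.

[12.28, 27.72]

SD = √68.89 = 8.3000
SEM = 8.3000 * √(1 − 0.6800) = 8.3000 * √0.3200 ≈ 8.3000 * 0.5657 ≈ 4.6952
1.645 * SEM ≈ 7.7236
CI = 20 ± 7.7236 → [12.2764, 27.7236]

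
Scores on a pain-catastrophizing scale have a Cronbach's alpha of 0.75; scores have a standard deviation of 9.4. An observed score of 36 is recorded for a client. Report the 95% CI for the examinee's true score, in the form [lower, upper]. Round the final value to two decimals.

[26.79, 45.21]

SEM = 9.400·√(1 − 0.750) ≈ 4.700
Margin = 1.96 · 4.700 ≈ 9.212
95% CI: 36 ± 9.212 = [26.788, 45.212]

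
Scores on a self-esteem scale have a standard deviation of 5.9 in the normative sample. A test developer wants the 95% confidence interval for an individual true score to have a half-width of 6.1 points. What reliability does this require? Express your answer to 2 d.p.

SEM needed = half-width / z = 6.1/1.96 ≈ 3.1122
Required reliability = 1 − (SEM/SD)² = 1 − 0.2783 ≈ 0.7217

0.72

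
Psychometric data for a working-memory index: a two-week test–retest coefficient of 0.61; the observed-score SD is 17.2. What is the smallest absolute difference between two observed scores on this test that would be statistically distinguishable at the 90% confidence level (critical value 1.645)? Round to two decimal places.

24.99

SEM = 17.20000*√(1 − 0.61000) ≈ 10.74140
SE_diff = SEM * √2 ≈ 10.74140 * 1.41421 ≈ 15.19063
Smallest detectable difference = 1.645*15.19063 ≈ 24.98858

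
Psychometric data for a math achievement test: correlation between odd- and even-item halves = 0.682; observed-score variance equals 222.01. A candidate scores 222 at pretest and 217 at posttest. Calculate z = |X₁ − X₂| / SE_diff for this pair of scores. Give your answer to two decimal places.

0.55

SD = √222.01 ≈ 14.900
Spearman-Brown: r = 2(0.682) / (1 + 0.682) = 1.364 / 1.682 ≈ 0.811
SEM = 14.900*√(1 − 0.811) ≈ 6.479
Standard error of the difference = 6.479·√2 ≈ 9.162
z = 5 / 9.162 ≈ 0.546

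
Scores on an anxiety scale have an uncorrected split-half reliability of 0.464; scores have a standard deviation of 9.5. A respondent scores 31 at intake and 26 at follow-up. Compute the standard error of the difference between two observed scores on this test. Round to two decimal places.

Spearman-Brown: r = 2(0.464) / (1 + 0.464) = 0.928 / 1.464 ≈ 0.634
The standard error of measurement is 9.500·√(1 − 0.634) ≈ 9.500·0.605 ≈ 5.748.
SE_diff = SEM · √2 ≈ 5.748 · 1.414 ≈ 8.129

8.13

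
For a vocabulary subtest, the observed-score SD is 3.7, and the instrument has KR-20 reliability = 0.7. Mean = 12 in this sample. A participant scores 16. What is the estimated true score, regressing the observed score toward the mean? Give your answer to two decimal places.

Estimated true score = 0.7000×16 + (1 − 0.7000)×12 ≃ 14.8000

14.80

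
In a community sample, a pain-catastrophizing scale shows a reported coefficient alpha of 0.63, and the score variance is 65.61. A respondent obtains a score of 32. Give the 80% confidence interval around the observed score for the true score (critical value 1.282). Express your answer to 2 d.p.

SD = √65.61 ≈ 8.100
The standard error of measurement is 8.100·√(1 − 0.630) ≈ 8.100·0.608 ≈ 4.927.
1.282 · SEM ≈ 6.316
Interval: (25.684, 38.316)

[25.68, 38.32]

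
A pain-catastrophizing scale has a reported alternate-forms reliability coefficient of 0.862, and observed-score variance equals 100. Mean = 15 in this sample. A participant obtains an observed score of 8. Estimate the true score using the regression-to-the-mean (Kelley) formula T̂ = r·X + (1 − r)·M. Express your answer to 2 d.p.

8.97

T̂ = r·X + (1 − r)·M = 0.862*8 + 0.138*15 = 6.896 + 2.070 ≈ 8.966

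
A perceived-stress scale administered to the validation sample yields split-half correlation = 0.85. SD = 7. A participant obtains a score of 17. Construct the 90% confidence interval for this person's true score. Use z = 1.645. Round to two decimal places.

r_full = 2·0.85 / (1 + 0.85) ≃ 0.9189
SEM = 7.0000 * √(1 − 0.9189) = 7.0000 * √0.0811 ≃ 7.0000 * 0.2847 ≃ 1.9932
Half-width = 1.645*1.9932 ≃ 3.2789
Interval: (13.7211, 20.2789)

[13.72, 20.28]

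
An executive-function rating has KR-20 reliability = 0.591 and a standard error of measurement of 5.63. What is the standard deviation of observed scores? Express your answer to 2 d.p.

8.80

σ = SEM·(1 − r)^(−1/2) ≈ 5.63×1.5636 ≈ 8.8033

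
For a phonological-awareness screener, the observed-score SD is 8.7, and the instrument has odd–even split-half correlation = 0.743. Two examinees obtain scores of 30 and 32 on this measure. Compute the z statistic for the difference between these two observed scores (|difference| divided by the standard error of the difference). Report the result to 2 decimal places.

0.42

r_full = 2·0.743 / (1 + 0.743) ≈ 0.8526
SEM = 8.7000 * √(1 − 0.8526) = 8.7000 * √0.1474 ≈ 8.7000 * 0.3840 ≈ 3.3407
Standard error of the difference = 3.3407·√2 ≈ 4.7245
z = |30 − 32| / 4.7245 = 2 / 4.7245 ≈ 0.4233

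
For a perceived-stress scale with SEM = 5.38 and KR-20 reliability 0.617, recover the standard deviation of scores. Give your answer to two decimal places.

σ = SEM·(1 − r)^(−1/2) ≈ 5.38×1.61585 ≈ 8.69326

8.69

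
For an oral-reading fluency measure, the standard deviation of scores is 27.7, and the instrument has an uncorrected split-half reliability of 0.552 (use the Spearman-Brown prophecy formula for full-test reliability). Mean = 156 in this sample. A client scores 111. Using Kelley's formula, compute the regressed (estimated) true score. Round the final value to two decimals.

123.99

r_full = 2·0.552 / (1 + 0.552) ≈ 0.7113
T̂ = r·X + (1 − r)·M = 0.7113*111 + 0.2887*156 ≈ 78.9588 + 45.0309 ≈ 123.9897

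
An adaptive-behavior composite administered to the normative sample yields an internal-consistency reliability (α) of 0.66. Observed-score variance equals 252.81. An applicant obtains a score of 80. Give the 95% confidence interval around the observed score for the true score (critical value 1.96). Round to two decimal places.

SD = √252.81 ≈ 15.9000
SEM = 15.9000 · √(1 − 0.6600) = 15.9000 · √0.3400 ≈ 15.9000 · 0.5831 ≈ 9.2712
1.96 · SEM ≈ 18.1716
Interval: (61.8284, 98.1716)

[61.83, 98.17]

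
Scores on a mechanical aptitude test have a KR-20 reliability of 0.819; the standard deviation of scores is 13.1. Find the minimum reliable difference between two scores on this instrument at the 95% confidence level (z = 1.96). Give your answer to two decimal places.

15.45

The standard error of measurement is 13.100×√(1 − 0.819) ≃ 13.100×0.425 ≃ 5.573.
SE_diff = SEM × √2 ≃ 5.573 × 1.414 ≃ 7.882
Minimum reliable difference = 1.96 × SE_diff ≃ 1.96 × 7.882 ≃ 15.448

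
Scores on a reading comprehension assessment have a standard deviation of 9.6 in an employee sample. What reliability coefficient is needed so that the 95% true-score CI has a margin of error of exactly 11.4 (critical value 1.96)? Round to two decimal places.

0.63

Required SEM = 11.4 / 1.96 ≈ 5.8163
r = 1 − (5.8163/9.6)² ≈ 1 − 0.3671 ≈ 0.6329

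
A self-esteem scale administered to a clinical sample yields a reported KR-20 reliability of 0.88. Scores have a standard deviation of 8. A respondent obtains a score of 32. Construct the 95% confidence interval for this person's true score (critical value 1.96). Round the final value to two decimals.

[26.57, 37.43]

SEM = 8.000 · √(1 − 0.880) = 8.000 · √0.120 ≃ 8.000 · 0.346 ≃ 2.771
1.96 · SEM ≃ 5.432
95% CI: 32 ± 5.432 = [26.568, 37.432]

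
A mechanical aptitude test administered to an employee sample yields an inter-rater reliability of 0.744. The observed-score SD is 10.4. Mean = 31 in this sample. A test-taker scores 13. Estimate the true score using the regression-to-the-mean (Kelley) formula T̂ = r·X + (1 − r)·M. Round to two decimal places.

17.61

Estimated true score = 0.744×13 + (1 − 0.744)×31 ≃ 17.608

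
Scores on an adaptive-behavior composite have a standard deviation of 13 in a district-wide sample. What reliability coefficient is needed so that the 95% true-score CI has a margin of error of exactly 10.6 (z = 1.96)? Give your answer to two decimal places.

0.83

SEM needed = half-width / z = 10.6/1.96 ≃ 5.4082
r = 1 − (5.4082/13)² ≃ 1 − 0.1731 ≃ 0.8269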